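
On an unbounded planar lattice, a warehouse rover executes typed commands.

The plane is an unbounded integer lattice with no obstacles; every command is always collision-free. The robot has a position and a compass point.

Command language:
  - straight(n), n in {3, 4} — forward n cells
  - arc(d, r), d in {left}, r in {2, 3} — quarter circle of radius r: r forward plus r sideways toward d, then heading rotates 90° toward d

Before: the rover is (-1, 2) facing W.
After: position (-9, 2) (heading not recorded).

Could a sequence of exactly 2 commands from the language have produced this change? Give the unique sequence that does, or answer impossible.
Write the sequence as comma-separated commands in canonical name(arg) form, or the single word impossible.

straight(4), straight(4)

t0: (-1, 2) facing W
step 1 (straight(4)): (-5, 2) facing W
step 2 (straight(4)): (-9, 2) facing W
no rival 2-sequence matches.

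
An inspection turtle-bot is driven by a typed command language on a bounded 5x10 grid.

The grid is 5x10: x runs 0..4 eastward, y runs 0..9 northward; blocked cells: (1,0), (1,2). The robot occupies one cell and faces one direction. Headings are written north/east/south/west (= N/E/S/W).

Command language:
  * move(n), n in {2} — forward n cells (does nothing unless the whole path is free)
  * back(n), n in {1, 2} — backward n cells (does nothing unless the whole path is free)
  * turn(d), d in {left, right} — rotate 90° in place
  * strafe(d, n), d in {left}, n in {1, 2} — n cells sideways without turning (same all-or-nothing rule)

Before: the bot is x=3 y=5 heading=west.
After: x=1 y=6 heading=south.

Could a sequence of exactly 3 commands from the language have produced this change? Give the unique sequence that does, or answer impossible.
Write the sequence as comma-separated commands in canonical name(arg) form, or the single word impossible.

key: running back(1) before move(2) would end elsewhere — order is forced
initial: x=3 y=5 heading=west
1. move(2) → x=1 y=5 heading=west
2. turn(left) → x=1 y=5 heading=south
3. back(1) → x=1 y=6 heading=south
no other 3-command option fits: unique.

move(2), turn(left), back(1)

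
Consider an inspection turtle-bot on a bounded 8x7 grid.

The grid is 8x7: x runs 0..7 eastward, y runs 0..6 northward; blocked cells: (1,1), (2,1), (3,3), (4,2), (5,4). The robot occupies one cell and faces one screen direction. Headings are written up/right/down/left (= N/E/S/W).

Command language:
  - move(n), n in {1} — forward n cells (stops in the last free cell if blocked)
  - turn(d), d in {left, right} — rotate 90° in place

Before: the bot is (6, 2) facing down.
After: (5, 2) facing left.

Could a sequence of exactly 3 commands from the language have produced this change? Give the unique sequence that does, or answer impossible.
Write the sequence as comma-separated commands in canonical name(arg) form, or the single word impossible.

key: order matters: swapping turn(right) and move(1) lands elsewhere
from: (6, 2) facing down
step 1 (turn(right)): (6, 2) facing left
step 2 (move(1)): (5, 2) facing left
step 3 (move(1)): (5, 2) facing left
uniquely the one of 27 3-step routes that fits.

turn(right), move(1), move(1)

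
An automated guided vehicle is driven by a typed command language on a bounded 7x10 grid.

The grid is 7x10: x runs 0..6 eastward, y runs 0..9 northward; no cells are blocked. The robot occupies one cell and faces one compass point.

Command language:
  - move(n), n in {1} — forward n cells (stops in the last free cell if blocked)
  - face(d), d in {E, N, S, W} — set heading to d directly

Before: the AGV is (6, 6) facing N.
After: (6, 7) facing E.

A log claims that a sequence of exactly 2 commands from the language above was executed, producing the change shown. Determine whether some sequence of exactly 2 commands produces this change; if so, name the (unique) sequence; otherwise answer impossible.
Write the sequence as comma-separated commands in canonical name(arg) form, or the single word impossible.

key: order matters: swapping move(1) and face(E) lands elsewhere
start: (6, 6) facing N
t=1 move(1) ⇒ (6, 7) facing N
t=2 face(E) ⇒ (6, 7) facing E
all 25 alternatives checked — unique.

move(1), face(E)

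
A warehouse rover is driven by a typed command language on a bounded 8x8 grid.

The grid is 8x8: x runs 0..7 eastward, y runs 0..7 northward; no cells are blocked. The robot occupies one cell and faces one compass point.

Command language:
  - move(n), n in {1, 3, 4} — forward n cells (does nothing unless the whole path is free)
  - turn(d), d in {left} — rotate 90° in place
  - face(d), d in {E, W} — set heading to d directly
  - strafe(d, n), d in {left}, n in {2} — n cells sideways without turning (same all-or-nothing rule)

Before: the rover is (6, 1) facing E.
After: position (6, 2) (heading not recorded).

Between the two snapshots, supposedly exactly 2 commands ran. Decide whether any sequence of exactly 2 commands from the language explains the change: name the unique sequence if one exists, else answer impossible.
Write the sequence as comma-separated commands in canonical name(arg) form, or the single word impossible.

key: running move(1) before turn(left) would end elsewhere — order is forced
from: (6, 1) facing E
[1] after turn(left): (6, 1) facing N
[2] after move(1): (6, 2) facing N
no rival 2-sequence matches.

turn(left), move(1)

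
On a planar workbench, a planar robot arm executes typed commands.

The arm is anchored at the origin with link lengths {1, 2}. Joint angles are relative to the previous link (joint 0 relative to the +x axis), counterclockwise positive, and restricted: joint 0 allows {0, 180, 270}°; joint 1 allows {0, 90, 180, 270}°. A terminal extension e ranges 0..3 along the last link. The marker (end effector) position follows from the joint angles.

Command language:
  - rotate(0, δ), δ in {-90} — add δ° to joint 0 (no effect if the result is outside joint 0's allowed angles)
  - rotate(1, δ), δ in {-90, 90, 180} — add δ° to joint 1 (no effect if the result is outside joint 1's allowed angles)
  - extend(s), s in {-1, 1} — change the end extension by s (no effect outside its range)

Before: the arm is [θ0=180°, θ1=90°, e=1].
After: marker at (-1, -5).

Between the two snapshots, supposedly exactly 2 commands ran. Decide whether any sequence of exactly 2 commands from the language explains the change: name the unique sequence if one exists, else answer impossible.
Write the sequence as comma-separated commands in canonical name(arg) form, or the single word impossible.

extend(1), extend(1)

start: [θ0=180°, θ1=90°, e=1]
step 1 (extend(1)): [θ0=180°, θ1=90°, e=2]
step 2 (extend(1)): [θ0=180°, θ1=90°, e=3]
all 36 alternatives checked — unique.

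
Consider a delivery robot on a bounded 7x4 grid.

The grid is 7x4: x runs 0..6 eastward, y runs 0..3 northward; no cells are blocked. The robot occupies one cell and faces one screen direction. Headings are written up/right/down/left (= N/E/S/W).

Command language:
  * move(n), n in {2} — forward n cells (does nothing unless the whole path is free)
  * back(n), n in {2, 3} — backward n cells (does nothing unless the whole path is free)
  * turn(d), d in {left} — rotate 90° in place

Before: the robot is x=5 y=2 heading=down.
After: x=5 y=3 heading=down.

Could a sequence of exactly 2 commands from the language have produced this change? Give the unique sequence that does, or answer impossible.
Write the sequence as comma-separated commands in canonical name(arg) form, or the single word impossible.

move(2), back(3)

key: running back(3) before move(2) would end elsewhere — order is forced
begin: x=5 y=2 heading=down
1. move(2) → x=5 y=0 heading=down
2. back(3) → x=5 y=3 heading=down
all 16 alternatives checked — unique.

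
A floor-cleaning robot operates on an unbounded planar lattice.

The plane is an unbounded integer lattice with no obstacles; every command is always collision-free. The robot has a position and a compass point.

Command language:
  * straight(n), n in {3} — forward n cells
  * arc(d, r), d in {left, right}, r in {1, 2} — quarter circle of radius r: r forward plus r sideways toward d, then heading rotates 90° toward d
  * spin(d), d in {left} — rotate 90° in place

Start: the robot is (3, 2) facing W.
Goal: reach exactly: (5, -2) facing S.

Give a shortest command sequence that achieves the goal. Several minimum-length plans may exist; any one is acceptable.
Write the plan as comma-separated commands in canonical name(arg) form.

begin: (3, 2) facing W
t=1 arc(left, 1) ⇒ (2, 1) facing S
t=2 arc(left, 1) ⇒ (3, 0) facing E
t=3 arc(right, 2) ⇒ (5, -2) facing S
minimal: 3 command(s), checked below 3.

arc(left, 1), arc(left, 1), arc(right, 2)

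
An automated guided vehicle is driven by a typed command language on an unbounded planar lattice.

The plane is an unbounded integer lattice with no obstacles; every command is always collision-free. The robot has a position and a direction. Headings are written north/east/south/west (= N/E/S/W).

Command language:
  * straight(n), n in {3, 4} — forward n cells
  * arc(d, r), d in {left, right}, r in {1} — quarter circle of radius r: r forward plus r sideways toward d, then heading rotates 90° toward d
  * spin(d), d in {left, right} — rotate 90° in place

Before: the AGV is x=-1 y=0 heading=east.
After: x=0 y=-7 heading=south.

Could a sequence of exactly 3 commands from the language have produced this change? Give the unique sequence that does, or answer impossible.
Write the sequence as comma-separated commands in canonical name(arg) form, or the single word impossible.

key: position moved to (0,-7) AND the heading swung to S — translation plus rotation needed
t0: x=-1 y=0 heading=east
[1] after arc(right, 1): x=0 y=-1 heading=south
[2] after straight(3): x=0 y=-4 heading=south
[3] after straight(3): x=0 y=-7 heading=south
no rival 3-sequence matches.

arc(right, 1), straight(3), straight(3)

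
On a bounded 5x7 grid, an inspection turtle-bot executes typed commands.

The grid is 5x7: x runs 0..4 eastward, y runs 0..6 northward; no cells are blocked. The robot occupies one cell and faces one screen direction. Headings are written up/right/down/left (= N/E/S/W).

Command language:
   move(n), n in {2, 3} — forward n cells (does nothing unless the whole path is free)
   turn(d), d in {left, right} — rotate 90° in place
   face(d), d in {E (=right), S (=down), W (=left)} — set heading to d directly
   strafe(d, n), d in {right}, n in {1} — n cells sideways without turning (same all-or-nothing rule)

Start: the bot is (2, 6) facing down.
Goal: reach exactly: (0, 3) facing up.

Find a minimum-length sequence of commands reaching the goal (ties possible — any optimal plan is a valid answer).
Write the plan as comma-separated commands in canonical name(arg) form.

move(3), face(W), move(2), turn(right)

initial: (2, 6) facing down
[1] after move(3): (2, 3) facing down
[2] after face(W): (2, 3) facing left
[3] after move(2): (0, 3) facing left
[4] after turn(right): (0, 3) facing up
nothing shorter than 4 reaches the goal.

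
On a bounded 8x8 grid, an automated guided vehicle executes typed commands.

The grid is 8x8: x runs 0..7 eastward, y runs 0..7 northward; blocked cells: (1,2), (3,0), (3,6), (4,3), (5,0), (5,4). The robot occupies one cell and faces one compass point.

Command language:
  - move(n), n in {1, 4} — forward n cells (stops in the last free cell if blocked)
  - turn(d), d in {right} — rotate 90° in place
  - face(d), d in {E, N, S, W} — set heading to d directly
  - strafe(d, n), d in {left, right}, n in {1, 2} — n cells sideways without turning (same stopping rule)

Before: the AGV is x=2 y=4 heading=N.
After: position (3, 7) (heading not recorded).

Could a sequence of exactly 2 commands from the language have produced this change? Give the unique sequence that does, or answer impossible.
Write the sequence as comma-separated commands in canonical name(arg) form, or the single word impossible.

key: move(4) runs into the grid edge before its full distance
begin: x=2 y=4 heading=N
[1] after move(4): x=2 y=7 heading=N
[2] after strafe(right, 1): x=3 y=7 heading=N
no rival 2-sequence matches.

move(4), strafe(right, 1)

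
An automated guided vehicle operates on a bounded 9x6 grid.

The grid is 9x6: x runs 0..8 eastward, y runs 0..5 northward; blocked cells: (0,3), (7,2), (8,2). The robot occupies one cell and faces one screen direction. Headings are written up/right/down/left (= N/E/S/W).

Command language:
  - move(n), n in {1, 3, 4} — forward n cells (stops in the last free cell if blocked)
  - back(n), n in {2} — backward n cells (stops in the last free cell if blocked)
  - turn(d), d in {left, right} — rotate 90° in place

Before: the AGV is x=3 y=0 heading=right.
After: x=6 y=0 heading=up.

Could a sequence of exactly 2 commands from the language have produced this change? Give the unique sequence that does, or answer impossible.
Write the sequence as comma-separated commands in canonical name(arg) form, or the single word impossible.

move(3), turn(left)

key: order matters: swapping move(3) and turn(left) lands elsewhere
initial: x=3 y=0 heading=right
[1] after move(3): x=6 y=0 heading=right
[2] after turn(left): x=6 y=0 heading=up
no rival 2-sequence matches.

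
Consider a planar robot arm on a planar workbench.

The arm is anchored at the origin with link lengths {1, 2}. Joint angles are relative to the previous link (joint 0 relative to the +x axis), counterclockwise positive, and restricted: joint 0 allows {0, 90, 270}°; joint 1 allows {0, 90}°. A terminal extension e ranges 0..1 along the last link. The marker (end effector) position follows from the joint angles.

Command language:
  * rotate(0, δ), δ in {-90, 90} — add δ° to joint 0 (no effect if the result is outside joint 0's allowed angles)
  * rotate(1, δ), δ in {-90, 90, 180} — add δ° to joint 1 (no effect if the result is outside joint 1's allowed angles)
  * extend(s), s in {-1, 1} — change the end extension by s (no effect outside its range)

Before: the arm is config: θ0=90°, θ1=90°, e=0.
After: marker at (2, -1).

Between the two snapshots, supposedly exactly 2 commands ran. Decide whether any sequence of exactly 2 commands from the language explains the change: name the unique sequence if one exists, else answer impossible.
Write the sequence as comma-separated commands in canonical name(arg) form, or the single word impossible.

rotate(0, -90), rotate(0, -90)

from: config: θ0=90°, θ1=90°, e=0
step 1 (rotate(0, -90)): config: θ0=0°, θ1=90°, e=0
step 2 (rotate(0, -90)): config: θ0=270°, θ1=90°, e=0
all 49 alternatives checked — unique.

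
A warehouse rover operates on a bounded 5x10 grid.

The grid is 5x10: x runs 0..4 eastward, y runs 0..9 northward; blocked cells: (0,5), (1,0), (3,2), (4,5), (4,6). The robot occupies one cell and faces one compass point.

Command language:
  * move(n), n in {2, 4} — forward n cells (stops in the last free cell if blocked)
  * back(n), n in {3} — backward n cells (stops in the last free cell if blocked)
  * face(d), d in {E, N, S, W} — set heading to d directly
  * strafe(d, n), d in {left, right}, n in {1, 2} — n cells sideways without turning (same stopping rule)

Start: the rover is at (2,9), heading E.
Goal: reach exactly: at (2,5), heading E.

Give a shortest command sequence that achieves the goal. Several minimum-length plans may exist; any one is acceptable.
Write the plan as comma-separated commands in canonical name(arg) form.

begin: at (2,9), heading E
1. strafe(right, 2) → at (2,7), heading E
2. strafe(right, 2) → at (2,5), heading E
minimal: 2 command(s), checked below 2.

strafe(right, 2), strafe(right, 2)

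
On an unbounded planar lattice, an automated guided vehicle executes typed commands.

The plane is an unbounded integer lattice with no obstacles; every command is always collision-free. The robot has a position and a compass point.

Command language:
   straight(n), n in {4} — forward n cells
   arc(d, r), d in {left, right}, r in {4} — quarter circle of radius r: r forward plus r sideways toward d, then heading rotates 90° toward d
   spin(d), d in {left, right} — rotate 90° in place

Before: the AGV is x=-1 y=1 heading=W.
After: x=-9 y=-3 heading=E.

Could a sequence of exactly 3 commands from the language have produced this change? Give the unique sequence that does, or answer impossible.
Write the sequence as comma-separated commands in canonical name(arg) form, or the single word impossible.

straight(4), arc(left, 4), spin(left)

key: position moved to (-9,-3) AND the heading swung to E — translation plus rotation needed
from: x=-1 y=1 heading=W
1. straight(4) → x=-5 y=1 heading=W
2. arc(left, 4) → x=-9 y=-3 heading=S
3. spin(left) → x=-9 y=-3 heading=E
no other 3-command option fits: unique.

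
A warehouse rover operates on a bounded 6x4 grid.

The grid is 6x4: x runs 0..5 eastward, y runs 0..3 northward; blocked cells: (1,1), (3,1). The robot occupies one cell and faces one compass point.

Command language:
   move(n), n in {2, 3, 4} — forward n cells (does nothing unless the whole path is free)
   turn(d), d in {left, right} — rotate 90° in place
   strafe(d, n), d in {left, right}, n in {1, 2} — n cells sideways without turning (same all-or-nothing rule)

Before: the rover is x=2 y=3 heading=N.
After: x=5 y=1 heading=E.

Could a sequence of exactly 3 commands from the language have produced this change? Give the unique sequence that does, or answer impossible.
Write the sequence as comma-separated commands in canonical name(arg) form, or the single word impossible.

key: order matters: swapping turn(right) and strafe(right, 2) lands elsewhere
start: x=2 y=3 heading=N
[1] after turn(right): x=2 y=3 heading=E
[2] after move(3): x=5 y=3 heading=E
[3] after strafe(right, 2): x=5 y=1 heading=E
all 729 alternatives checked — unique.

turn(right), move(3), strafe(right, 2)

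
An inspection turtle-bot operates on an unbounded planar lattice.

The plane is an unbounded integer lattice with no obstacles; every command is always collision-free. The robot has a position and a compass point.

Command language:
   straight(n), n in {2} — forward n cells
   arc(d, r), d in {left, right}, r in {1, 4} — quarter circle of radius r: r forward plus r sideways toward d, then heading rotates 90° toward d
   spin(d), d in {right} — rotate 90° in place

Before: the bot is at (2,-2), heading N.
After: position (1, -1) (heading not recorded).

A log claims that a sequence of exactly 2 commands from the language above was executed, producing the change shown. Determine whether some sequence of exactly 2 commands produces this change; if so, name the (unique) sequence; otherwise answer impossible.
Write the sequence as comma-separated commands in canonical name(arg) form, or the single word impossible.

arc(left, 1), spin(right)

key: running spin(right) before arc(left, 1) would end elsewhere — order is forced
begin: at (2,-2), heading N
1. arc(left, 1) → at (1,-1), heading W
2. spin(right) → at (1,-1), heading N
uniquely the one of 36 2-step routes that fits.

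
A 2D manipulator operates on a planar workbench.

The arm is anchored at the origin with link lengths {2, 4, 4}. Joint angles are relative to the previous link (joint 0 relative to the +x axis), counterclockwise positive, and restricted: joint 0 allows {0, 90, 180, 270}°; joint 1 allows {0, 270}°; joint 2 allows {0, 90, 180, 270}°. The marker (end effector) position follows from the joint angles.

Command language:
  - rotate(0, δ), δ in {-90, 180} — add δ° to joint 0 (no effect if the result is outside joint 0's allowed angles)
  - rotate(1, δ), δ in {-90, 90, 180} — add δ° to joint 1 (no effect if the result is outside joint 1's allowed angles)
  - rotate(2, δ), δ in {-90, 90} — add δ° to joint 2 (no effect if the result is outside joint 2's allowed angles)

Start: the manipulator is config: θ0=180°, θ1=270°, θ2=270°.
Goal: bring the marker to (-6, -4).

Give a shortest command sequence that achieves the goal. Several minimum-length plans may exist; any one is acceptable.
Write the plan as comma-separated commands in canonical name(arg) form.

rotate(2, 90), rotate(2, 90), rotate(1, 90)

t0: config: θ0=180°, θ1=270°, θ2=270°
1. rotate(2, 90) → config: θ0=180°, θ1=270°, θ2=0°
2. rotate(2, 90) → config: θ0=180°, θ1=270°, θ2=90°
3. rotate(1, 90) → config: θ0=180°, θ1=0°, θ2=90°
minimal: 3 command(s), checked below 3.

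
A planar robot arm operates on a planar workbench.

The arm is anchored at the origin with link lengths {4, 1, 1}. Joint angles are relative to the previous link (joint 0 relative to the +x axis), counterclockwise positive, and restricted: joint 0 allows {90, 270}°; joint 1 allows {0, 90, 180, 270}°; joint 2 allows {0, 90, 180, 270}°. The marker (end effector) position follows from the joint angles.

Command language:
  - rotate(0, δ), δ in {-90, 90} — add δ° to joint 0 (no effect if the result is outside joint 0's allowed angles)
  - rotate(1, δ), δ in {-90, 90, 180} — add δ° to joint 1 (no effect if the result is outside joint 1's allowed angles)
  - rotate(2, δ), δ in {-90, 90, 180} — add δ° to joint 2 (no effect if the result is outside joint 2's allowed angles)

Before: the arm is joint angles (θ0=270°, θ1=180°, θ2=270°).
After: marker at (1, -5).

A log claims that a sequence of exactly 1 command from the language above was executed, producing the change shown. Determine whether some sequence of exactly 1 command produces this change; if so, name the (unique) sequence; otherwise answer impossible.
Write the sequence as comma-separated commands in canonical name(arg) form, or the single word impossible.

t0: joint angles (θ0=270°, θ1=180°, θ2=270°)
t=1 rotate(1, -90) ⇒ joint angles (θ0=270°, θ1=90°, θ2=270°)
no other 1-command option fits: unique.

rotate(1, -90)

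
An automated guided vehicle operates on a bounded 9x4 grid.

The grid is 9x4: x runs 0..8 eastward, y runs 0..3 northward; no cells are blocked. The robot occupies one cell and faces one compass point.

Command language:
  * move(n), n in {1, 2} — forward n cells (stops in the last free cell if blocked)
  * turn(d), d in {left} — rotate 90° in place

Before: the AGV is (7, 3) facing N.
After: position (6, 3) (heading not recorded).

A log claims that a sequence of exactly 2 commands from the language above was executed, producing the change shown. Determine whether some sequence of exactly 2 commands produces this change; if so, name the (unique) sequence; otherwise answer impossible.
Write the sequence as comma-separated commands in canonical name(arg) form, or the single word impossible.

turn(left), move(1)

key: order matters: swapping turn(left) and move(1) lands elsewhere
start: (7, 3) facing N
step 1 (turn(left)): (7, 3) facing W
step 2 (move(1)): (6, 3) facing W
all 9 alternatives checked — unique.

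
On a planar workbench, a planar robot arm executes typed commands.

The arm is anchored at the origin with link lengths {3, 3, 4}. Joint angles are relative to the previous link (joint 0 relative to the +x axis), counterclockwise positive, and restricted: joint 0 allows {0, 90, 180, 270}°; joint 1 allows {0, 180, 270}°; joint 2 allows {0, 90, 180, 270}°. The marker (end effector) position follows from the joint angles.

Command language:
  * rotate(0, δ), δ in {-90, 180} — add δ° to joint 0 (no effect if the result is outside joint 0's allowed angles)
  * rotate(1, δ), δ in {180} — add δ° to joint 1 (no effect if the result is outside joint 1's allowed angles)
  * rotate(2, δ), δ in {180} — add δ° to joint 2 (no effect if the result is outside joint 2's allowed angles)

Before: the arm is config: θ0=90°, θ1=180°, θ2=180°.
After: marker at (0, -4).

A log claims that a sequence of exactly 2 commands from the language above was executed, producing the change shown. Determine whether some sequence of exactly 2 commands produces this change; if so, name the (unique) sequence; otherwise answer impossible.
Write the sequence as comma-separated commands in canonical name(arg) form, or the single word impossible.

start: config: θ0=90°, θ1=180°, θ2=180°
[1] after rotate(0, -90): config: θ0=0°, θ1=180°, θ2=180°
[2] after rotate(0, -90): config: θ0=270°, θ1=180°, θ2=180°
all 16 alternatives checked — unique.

rotate(0, -90), rotate(0, -90)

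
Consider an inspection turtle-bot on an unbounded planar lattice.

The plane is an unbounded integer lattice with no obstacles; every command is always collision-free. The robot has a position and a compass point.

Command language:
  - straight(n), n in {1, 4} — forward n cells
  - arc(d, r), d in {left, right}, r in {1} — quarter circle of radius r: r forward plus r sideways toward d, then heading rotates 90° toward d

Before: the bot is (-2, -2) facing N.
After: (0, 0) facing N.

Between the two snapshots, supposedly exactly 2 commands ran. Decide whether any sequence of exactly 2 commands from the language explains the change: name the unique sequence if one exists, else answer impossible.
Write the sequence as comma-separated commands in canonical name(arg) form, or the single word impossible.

key: heading stays N — rotations cancel among the 2 commands
from: (-2, -2) facing N
[1] after arc(right, 1): (-1, -1) facing E
[2] after arc(left, 1): (0, 0) facing N
no other 2-command option fits: unique.

arc(right, 1), arc(left, 1)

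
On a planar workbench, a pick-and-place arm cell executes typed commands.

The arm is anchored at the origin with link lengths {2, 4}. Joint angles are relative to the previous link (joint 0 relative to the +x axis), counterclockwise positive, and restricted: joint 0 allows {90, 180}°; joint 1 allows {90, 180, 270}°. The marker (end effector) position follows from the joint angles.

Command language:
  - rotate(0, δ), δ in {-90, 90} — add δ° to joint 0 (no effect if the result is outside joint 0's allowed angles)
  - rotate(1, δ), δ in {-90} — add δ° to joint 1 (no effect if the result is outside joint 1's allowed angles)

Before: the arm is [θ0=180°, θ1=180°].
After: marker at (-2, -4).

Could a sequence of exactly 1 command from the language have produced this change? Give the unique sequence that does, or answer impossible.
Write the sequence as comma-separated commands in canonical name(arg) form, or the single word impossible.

rotate(1, -90)

from: [θ0=180°, θ1=180°]
1. rotate(1, -90) → [θ0=180°, θ1=90°]
uniquely the one of 3 1-step routes that fits.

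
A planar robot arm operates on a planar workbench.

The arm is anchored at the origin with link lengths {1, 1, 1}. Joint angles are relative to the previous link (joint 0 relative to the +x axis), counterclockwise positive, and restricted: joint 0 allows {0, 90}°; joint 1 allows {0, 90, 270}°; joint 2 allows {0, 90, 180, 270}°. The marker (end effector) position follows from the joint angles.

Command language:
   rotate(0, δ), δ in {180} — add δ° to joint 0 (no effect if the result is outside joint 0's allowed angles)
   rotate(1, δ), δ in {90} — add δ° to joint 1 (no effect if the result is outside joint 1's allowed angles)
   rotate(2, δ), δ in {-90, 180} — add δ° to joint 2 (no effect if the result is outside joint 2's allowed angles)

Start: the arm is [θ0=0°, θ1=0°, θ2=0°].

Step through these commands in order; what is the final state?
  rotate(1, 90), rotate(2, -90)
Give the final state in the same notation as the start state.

from: [θ0=0°, θ1=0°, θ2=0°]
t=1 rotate(1, 90) ⇒ [θ0=0°, θ1=90°, θ2=0°]
t=2 rotate(2, -90) ⇒ [θ0=0°, θ1=90°, θ2=270°]

[θ0=0°, θ1=90°, θ2=270°]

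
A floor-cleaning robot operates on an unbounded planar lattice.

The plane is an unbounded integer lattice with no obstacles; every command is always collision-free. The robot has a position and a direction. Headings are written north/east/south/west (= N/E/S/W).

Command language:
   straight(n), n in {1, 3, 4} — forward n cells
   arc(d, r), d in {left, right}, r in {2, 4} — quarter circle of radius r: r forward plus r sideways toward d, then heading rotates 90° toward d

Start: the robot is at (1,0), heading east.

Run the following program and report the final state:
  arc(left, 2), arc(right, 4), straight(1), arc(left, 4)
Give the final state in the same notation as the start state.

at (12,10), heading north

from: at (1,0), heading east
1. arc(left, 2) → at (3,2), heading north
2. arc(right, 4) → at (7,6), heading east
3. straight(1) → at (8,6), heading east
4. arc(left, 4) → at (12,10), heading north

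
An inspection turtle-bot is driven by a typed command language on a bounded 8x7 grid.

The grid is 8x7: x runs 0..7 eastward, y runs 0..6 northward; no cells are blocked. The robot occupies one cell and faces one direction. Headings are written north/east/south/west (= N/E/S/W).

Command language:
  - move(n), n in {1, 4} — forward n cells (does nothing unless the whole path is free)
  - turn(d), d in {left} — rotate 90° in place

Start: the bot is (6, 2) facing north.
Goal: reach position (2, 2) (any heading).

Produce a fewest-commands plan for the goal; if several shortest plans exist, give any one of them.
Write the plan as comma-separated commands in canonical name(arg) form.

turn(left), move(4)

begin: (6, 2) facing north
[1] after turn(left): (6, 2) facing west
[2] after move(4): (2, 2) facing west
nothing shorter than 2 reaches the goal.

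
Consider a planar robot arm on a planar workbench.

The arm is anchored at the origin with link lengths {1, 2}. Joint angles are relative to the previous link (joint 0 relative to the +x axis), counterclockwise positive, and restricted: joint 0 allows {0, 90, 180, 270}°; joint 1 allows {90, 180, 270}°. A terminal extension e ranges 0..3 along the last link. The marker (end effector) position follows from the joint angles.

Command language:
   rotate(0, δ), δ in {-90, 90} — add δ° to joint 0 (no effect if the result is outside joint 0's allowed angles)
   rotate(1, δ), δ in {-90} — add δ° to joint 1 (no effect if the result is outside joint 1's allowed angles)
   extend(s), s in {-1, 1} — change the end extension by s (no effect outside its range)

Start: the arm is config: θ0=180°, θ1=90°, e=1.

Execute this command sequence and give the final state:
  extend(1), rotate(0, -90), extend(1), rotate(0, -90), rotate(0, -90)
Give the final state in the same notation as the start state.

config: θ0=270°, θ1=90°, e=3

begin: config: θ0=180°, θ1=90°, e=1
t=1 extend(1) ⇒ config: θ0=180°, θ1=90°, e=2
t=2 rotate(0, -90) ⇒ config: θ0=90°, θ1=90°, e=2
t=3 extend(1) ⇒ config: θ0=90°, θ1=90°, e=3
t=4 rotate(0, -90) ⇒ config: θ0=0°, θ1=90°, e=3
t=5 rotate(0, -90) ⇒ config: θ0=270°, θ1=90°, e=3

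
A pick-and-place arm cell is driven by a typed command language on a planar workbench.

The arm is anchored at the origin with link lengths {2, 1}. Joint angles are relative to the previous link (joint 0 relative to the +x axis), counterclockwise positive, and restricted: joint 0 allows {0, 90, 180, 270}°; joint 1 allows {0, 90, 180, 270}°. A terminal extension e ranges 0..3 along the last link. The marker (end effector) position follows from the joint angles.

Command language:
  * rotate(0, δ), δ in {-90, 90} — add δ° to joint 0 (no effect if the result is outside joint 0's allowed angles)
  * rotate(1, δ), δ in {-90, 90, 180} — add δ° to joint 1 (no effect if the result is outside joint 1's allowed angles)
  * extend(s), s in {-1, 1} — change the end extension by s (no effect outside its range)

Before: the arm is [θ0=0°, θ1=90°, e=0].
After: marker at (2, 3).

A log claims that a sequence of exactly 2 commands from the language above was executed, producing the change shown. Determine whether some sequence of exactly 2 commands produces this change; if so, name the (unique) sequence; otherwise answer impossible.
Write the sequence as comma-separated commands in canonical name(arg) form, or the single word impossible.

extend(1), extend(1)

t0: [θ0=0°, θ1=90°, e=0]
[1] after extend(1): [θ0=0°, θ1=90°, e=1]
[2] after extend(1): [θ0=0°, θ1=90°, e=2]
no rival 2-sequence matches.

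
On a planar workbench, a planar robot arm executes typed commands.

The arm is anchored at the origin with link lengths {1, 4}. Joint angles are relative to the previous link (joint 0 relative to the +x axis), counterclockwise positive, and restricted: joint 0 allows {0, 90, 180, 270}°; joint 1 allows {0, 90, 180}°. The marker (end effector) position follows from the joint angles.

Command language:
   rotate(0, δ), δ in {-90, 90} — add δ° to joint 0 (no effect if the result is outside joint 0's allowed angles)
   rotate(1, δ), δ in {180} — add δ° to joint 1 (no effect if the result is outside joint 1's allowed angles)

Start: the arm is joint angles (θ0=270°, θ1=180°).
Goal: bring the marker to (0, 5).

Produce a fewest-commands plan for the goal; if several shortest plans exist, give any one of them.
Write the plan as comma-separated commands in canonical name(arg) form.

from: joint angles (θ0=270°, θ1=180°)
step 1 (rotate(0, -90)): joint angles (θ0=180°, θ1=180°)
step 2 (rotate(0, -90)): joint angles (θ0=90°, θ1=180°)
step 3 (rotate(1, 180)): joint angles (θ0=90°, θ1=0°)
minimal: 3 command(s), checked below 3.

rotate(0, -90), rotate(0, -90), rotate(1, 180)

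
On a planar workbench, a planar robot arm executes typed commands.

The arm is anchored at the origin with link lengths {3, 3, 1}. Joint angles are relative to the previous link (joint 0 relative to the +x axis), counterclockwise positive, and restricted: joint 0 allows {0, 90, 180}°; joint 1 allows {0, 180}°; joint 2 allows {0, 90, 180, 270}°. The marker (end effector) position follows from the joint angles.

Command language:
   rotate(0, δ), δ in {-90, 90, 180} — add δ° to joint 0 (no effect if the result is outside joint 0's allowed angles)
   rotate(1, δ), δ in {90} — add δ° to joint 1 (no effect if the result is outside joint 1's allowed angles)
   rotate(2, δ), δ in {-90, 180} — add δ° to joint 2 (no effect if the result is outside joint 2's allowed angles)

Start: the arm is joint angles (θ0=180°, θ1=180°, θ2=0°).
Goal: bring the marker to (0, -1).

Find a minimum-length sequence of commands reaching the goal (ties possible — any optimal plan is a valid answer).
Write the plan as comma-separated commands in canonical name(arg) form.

rotate(0, -90)

start: joint angles (θ0=180°, θ1=180°, θ2=0°)
1. rotate(0, -90) → joint angles (θ0=90°, θ1=180°, θ2=0°)
nothing shorter than 1 reaches the goal.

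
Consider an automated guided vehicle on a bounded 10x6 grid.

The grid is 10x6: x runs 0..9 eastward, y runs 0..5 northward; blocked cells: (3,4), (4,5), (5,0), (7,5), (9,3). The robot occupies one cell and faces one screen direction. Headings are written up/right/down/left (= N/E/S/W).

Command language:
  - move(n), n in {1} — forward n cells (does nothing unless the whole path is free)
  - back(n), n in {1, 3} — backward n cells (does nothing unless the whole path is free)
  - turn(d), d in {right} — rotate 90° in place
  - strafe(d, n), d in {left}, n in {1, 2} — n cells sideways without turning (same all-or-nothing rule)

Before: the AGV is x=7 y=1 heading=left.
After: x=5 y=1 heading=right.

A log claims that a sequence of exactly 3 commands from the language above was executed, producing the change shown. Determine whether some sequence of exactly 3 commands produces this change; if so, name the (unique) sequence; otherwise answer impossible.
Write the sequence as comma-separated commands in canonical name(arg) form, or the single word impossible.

key: cell and facing (now E) both changed — the 3 commands mix motion and turning
start: x=7 y=1 heading=left
[1] after turn(right): x=7 y=1 heading=up
[2] after strafe(left, 2): x=5 y=1 heading=up
[3] after turn(right): x=5 y=1 heading=right
uniquely the one of 216 3-step routes that fits.

turn(right), strafe(left, 2), turn(right)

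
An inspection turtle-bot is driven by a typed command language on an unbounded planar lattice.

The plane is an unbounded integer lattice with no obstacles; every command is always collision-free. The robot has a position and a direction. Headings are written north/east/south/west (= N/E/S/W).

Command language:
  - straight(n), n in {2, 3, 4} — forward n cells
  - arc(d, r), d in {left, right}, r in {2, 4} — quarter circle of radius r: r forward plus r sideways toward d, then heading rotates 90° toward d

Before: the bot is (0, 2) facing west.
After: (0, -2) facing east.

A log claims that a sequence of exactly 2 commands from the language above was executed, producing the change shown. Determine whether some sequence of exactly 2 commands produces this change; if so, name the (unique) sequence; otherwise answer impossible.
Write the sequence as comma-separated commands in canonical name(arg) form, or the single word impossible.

arc(left, 2), arc(left, 2)

key: cell and facing (now E) both changed — the 2 commands mix motion and turning
initial: (0, 2) facing west
1. arc(left, 2) → (-2, 0) facing south
2. arc(left, 2) → (0, -2) facing east
no rival 2-sequence matches.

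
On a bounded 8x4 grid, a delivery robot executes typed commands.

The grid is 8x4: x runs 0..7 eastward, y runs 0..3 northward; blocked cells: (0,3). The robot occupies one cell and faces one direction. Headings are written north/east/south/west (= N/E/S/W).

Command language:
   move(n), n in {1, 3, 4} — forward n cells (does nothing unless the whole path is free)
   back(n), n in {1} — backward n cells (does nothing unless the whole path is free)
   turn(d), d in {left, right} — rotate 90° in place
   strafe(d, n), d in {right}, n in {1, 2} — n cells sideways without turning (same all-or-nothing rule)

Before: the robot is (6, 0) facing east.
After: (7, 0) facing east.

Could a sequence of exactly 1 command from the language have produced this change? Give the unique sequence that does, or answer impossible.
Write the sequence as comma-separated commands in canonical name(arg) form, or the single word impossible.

key: still facing E — the one step turns nothing
t0: (6, 0) facing east
1. move(1) → (7, 0) facing east
no rival 1-sequence matches.

move(1)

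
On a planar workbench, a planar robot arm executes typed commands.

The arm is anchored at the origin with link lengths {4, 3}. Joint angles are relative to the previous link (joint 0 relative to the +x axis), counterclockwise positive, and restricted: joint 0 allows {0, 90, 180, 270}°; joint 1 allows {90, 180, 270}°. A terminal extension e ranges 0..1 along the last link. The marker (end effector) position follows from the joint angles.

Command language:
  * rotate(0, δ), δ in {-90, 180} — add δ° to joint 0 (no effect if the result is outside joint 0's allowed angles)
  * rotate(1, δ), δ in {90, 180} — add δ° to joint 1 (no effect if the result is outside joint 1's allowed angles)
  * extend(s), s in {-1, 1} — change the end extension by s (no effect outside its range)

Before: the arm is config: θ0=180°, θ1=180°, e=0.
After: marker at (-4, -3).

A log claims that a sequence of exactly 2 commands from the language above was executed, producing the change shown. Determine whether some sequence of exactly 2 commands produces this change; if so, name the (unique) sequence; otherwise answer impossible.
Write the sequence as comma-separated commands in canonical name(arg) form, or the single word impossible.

key: running rotate(1, 180) before rotate(1, 90) would end elsewhere — order is forced
from: config: θ0=180°, θ1=180°, e=0
t=1 rotate(1, 90) ⇒ config: θ0=180°, θ1=270°, e=0
t=2 rotate(1, 180) ⇒ config: θ0=180°, θ1=90°, e=0
no other 2-command option fits: unique.

rotate(1, 90), rotate(1, 180)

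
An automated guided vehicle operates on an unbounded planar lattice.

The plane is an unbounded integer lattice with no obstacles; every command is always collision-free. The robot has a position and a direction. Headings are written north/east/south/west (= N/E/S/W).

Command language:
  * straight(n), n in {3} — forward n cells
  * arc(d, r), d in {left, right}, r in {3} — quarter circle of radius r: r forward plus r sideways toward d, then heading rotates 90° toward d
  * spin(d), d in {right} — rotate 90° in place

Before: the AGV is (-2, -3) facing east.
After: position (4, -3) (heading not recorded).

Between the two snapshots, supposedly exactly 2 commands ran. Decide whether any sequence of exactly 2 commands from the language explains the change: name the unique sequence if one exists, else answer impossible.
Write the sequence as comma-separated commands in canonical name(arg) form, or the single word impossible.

from: (-2, -3) facing east
[1] after straight(3): (1, -3) facing east
[2] after straight(3): (4, -3) facing east
all 16 alternatives checked — unique.

straight(3), straight(3)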